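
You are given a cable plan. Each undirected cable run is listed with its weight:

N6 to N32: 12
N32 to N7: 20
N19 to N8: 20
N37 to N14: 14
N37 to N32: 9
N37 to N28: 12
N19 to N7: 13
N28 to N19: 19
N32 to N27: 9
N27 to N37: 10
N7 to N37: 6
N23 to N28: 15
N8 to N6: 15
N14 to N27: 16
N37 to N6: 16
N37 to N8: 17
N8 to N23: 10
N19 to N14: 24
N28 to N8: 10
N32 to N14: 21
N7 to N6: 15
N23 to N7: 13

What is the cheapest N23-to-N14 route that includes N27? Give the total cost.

Shortest N23→N27: N23–N7–N37–N27 = 29
Best N27 to N14: N27–N14 costing 16
Total via N27: 29 + 16 = 45.

45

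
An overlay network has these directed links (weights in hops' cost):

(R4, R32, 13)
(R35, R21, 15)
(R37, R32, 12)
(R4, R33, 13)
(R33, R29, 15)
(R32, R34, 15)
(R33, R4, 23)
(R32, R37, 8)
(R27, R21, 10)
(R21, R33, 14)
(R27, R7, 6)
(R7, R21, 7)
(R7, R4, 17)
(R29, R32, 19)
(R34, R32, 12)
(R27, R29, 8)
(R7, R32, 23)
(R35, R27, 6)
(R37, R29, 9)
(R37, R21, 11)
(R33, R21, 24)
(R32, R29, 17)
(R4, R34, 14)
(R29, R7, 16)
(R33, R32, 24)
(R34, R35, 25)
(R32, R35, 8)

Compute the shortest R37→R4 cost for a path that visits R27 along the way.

49 hops' cost

Best R37 to R27: R37–R32–R35–R27 costing 26
Best R27 to R4: R27–R7–R4 costing 23
Total via R27: 26 + 23 = 49 hops' cost.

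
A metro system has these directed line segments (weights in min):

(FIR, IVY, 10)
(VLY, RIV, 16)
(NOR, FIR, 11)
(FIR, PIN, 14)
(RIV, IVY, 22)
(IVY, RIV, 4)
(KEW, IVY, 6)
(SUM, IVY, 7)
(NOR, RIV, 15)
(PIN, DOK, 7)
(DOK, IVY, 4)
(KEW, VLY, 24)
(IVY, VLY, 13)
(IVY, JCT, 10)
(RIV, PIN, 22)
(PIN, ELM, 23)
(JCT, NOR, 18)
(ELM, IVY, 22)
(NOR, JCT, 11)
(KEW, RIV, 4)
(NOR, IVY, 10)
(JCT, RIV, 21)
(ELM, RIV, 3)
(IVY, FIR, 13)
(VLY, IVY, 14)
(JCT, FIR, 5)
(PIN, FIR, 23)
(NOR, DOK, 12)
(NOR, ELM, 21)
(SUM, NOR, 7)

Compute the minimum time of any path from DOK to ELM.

Candidate routes:
DOK–IVY–RIV–PIN–ELM: 4+4+22+23 = 53
DOK–IVY–FIR–PIN–ELM: 4+13+14+23 = 54
The minimum is 53 min via DOK–IVY–RIV–PIN–ELM.

53 min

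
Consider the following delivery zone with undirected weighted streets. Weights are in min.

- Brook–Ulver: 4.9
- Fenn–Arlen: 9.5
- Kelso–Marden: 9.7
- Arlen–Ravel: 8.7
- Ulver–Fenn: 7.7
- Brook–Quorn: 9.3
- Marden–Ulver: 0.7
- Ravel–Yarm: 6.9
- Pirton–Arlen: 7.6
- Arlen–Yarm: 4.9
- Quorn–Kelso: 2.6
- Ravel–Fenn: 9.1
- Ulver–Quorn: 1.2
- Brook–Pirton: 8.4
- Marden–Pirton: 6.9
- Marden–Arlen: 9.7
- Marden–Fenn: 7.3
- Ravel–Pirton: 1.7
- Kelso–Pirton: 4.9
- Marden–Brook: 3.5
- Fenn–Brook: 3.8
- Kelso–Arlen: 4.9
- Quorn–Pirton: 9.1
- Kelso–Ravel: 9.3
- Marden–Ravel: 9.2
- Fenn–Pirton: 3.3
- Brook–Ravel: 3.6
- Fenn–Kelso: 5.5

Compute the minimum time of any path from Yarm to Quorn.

12.4 min

Candidate routes:
Yarm → Ravel → Brook → Marden → Ulver → Quorn: 6.9+3.6+3.5+0.7+1.2 = 15.9
Yarm → Arlen → Kelso → Quorn: 4.9+4.9+2.6 = 12.4
The minimum is 12.4 min via Yarm → Arlen → Kelso → Quorn.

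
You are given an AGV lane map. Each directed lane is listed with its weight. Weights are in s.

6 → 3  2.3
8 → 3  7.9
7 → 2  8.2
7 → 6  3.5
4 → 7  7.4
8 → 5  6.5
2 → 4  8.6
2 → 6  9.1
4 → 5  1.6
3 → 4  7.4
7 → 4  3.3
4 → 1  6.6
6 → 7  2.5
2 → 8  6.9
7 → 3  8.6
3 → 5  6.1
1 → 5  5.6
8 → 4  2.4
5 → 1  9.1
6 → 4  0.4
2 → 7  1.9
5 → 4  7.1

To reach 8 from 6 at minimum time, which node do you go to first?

7

Candidate routes:
6 → 4 → 7 → 2 → 8: 0.4+7.4+8.2+6.9 = 22.9
6 → 3 → 5 → 4 → 7 → 2 → 8: 2.3+6.1+7.1+7.4+8.2+6.9 = 38
6 → 3 → 4 → 7 → 2 → 8: 2.3+7.4+7.4+8.2+6.9 = 32.2
6 → 7 → 2 → 8: 2.5+8.2+6.9 = 17.6
Cheapest is 6 → 7 → 2 → 8 at 17.6 s.
So from 6 the first move is to 7.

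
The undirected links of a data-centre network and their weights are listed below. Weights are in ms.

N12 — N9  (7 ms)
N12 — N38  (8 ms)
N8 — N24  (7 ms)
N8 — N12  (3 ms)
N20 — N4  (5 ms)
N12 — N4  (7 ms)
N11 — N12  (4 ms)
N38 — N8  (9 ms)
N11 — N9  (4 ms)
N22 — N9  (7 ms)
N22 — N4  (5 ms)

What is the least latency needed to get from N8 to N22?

15 ms

Settle nodes by increasing distance from N8:
N8: 0
N12: 3  (via N8)
N24: 7  (via N8)
N11: 7  (via N12)
N38: 9  (via N8)
N4: 10  (via N12)
N9: 10  (via N12)
N22: 15  (via N4)
Shortest route: N8 → N12 → N4 → N22 = 15 ms.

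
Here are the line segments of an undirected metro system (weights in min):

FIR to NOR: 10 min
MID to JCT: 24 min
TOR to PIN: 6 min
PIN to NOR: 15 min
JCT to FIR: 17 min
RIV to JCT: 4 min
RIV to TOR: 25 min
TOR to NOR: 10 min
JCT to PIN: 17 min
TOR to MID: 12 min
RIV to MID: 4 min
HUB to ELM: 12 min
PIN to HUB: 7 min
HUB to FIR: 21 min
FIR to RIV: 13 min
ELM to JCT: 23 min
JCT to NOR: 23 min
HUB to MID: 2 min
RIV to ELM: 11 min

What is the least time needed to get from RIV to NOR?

Shortest distances from RIV:
RIV: 0
MID: 4  (via RIV)
JCT: 4  (via RIV)
HUB: 6  (via MID)
ELM: 11  (via RIV)
PIN: 13  (via HUB)
FIR: 13  (via RIV)
TOR: 16  (via MID)
NOR: 23  (via FIR)
Shortest route: RIV–FIR–NOR = 23 min.

23 min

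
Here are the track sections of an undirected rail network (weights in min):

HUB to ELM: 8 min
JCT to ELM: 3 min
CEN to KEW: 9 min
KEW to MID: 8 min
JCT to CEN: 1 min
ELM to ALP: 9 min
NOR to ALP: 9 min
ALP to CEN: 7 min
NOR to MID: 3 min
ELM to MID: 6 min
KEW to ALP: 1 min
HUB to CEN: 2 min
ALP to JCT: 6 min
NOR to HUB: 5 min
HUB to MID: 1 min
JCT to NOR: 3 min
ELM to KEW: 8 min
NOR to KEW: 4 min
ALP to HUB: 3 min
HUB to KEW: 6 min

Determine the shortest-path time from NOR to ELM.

6 min

Enumerating some paths:
NOR - MID - ELM: 3+6 = 9
NOR - JCT - ELM: 3+3 = 6
NOR - MID - HUB - CEN - JCT - ELM: 3+1+2+1+3 = 10
The minimum is 6 min via NOR - JCT - ELM.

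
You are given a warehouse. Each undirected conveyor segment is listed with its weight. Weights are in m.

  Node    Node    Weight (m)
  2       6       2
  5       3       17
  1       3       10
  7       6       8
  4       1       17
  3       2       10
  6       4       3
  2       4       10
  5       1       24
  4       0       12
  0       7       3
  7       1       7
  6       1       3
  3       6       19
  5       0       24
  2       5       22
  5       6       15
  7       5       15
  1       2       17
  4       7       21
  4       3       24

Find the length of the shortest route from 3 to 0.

20 m

Compare a few routes:
3–2–6–7–0: 10+2+8+3 = 23
3–1–7–0: 10+7+3 = 20
Cheapest is 3–1–7–0 at 20 m.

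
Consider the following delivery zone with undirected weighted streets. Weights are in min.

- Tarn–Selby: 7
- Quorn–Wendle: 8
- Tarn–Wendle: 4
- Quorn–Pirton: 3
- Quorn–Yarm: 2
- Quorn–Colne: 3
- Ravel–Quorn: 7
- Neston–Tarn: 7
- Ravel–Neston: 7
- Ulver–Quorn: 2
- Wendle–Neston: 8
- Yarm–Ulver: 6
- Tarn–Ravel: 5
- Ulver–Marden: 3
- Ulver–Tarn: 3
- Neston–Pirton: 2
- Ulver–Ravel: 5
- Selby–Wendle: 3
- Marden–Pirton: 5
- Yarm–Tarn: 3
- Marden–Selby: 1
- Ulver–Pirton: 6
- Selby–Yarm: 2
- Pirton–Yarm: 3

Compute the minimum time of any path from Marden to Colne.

Candidate routes:
Marden–Selby–Yarm–Quorn–Colne: 1+2+2+3 = 8
Marden–Pirton–Yarm–Quorn–Colne: 5+3+2+3 = 13
Marden–Pirton–Quorn–Colne: 5+3+3 = 11
Marden–Selby–Yarm–Pirton–Quorn–Colne: 1+2+3+3+3 = 12
Cheapest is Marden–Selby–Yarm–Quorn–Colne at 8 min.

8 min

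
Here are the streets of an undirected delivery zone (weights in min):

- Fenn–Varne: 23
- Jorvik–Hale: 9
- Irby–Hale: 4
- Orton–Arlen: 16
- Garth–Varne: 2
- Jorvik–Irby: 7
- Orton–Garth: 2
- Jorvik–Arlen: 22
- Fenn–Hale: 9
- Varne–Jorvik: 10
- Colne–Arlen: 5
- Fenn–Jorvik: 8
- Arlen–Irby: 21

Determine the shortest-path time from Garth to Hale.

Settle nodes by increasing distance from Garth:
Garth: 0
Varne: 2  (via Garth)
Orton: 2  (via Garth)
Jorvik: 12  (via Varne)
Arlen: 18  (via Orton)
Irby: 19  (via Jorvik)
Fenn: 20  (via Jorvik)
Hale: 21  (via Jorvik)
Shortest route: Garth–Varne–Jorvik–Hale = 21 min.

21 min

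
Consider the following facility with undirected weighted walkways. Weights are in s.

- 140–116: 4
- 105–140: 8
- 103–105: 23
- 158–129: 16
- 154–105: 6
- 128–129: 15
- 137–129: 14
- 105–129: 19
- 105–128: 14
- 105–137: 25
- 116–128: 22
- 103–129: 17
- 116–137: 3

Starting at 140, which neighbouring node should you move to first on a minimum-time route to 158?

116

Enumerating some paths:
140 - 116 - 137 - 129 - 158: 4+3+14+16 = 37
140 - 105 - 129 - 158: 8+19+16 = 43
140 - 116 - 128 - 129 - 158: 4+22+15+16 = 57
140 - 105 - 128 - 129 - 158: 8+14+15+16 = 53
The minimum is 37 s via 140 - 116 - 137 - 129 - 158.
So from 140 the first move is to 116.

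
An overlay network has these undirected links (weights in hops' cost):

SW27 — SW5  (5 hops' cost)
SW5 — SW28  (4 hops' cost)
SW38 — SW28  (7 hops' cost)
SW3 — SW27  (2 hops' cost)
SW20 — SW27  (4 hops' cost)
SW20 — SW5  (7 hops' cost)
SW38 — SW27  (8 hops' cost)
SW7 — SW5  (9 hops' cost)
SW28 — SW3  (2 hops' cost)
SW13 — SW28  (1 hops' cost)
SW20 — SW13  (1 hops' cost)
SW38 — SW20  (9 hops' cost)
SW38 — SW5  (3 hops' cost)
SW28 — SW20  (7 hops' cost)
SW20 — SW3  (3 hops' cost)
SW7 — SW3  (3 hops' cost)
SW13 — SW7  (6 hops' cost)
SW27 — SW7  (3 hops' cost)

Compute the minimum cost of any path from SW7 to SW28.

5 hops' cost

Running Dijkstra from SW7:
SW7: 0
SW3: 3  (via SW7)
SW27: 3  (via SW7)
SW28: 5  (via SW3)
Shortest route: SW7–SW3–SW28 = 5 hops' cost.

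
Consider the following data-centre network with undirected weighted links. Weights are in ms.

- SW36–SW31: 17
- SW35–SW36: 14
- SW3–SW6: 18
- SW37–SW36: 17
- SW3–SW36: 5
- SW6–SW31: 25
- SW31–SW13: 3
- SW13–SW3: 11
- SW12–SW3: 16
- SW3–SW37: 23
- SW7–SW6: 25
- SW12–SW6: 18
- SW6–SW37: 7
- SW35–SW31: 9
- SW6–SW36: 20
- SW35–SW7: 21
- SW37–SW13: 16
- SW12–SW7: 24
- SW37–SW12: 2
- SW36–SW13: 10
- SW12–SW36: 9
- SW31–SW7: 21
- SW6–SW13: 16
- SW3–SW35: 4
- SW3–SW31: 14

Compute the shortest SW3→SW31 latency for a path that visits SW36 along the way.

18 ms

Shortest SW3→SW36: SW3–SW36 = 5
Best SW36 to SW31: SW36–SW13–SW31 costing 13
Total via SW36: 5 + 13 = 18 ms.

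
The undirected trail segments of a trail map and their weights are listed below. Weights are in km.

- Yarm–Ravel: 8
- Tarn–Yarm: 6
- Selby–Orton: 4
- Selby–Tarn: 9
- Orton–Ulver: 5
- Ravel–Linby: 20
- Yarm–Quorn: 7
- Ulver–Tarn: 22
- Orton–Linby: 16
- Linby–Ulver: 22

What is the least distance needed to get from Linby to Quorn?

35 km

Enumerating some paths:
Linby - Ulver - Orton - Selby - Tarn - Yarm - Quorn: 22+5+4+9+6+7 = 53
Linby - Orton - Ulver - Tarn - Yarm - Quorn: 16+5+22+6+7 = 56
Linby - Orton - Selby - Tarn - Yarm - Quorn: 16+4+9+6+7 = 42
Linby - Ravel - Yarm - Quorn: 20+8+7 = 35
Cheapest is Linby - Ravel - Yarm - Quorn at 35 km.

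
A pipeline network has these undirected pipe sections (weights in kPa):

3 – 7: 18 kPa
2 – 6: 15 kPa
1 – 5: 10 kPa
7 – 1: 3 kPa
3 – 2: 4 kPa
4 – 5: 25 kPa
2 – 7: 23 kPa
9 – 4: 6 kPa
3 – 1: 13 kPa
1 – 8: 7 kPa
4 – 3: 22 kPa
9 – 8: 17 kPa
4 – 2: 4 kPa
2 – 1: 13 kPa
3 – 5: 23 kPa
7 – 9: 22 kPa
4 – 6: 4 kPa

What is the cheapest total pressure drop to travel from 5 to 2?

23 kPa

Enumerating some paths:
5–1–2: 10+13 = 23
5–3–2: 23+4 = 27
The minimum is 23 kPa via 5–1–2.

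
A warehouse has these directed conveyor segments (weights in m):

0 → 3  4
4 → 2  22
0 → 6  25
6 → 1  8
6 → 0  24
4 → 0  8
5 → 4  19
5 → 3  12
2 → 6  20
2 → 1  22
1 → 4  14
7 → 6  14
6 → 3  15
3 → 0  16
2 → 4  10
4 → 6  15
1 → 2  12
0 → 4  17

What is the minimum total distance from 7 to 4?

Running Dijkstra from 7:
7: 0
6: 14  (via 7)
1: 22  (via 6)
3: 29  (via 6)
2: 34  (via 1)
4: 36  (via 1)
Shortest route: 7–6–1–4 = 36 m.

36 m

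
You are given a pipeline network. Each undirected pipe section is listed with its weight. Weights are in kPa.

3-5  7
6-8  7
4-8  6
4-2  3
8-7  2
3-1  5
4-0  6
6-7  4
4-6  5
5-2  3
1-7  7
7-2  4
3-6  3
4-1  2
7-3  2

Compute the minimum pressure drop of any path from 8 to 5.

Enumerating some paths:
8–7–3–5: 2+2+7 = 11
8–4–2–5: 6+3+3 = 12
8–7–2–5: 2+4+3 = 9
Cheapest is 8–7–2–5 at 9 kPa.

9 kPa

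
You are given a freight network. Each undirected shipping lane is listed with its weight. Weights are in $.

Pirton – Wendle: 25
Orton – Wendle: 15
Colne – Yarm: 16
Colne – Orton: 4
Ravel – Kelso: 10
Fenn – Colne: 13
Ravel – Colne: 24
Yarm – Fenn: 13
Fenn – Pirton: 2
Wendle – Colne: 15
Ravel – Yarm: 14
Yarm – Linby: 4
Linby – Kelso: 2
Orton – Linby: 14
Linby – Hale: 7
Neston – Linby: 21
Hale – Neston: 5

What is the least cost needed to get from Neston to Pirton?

Enumerating some paths:
Neston–Hale–Linby–Yarm–Fenn–Pirton: 5+7+4+13+2 = 31
Neston–Linby–Yarm–Fenn–Pirton: 21+4+13+2 = 40
Neston–Hale–Linby–Orton–Colne–Fenn–Pirton: 5+7+14+4+13+2 = 45
Neston–Hale–Linby–Yarm–Colne–Fenn–Pirton: 5+7+4+16+13+2 = 47
Cheapest is Neston–Hale–Linby–Yarm–Fenn–Pirton at $31.

$31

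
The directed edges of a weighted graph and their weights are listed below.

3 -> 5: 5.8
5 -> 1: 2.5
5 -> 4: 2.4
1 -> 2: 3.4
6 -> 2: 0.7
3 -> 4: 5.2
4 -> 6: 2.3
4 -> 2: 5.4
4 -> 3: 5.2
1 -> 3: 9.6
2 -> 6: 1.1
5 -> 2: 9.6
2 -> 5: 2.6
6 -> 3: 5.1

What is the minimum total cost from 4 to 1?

Enumerating some paths:
4 → 6 → 2 → 5 → 1: 2.3+0.7+2.6+2.5 = 8.1
4 → 2 → 5 → 1: 5.4+2.6+2.5 = 10.5
4 → 3 → 5 → 1: 5.2+5.8+2.5 = 13.5
4 → 6 → 3 → 5 → 1: 2.3+5.1+5.8+2.5 = 15.7
Cheapest is 4 → 6 → 2 → 5 → 1 at 8.1.

8.1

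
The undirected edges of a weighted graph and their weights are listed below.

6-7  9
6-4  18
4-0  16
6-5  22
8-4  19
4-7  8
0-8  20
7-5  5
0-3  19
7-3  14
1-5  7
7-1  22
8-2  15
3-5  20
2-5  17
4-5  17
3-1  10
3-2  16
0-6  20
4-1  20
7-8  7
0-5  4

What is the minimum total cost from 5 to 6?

14

Compare a few routes:
5 → 6: 22 = 22
5 → 7 → 6: 5+9 = 14
The minimum is 14 via 5 → 7 → 6.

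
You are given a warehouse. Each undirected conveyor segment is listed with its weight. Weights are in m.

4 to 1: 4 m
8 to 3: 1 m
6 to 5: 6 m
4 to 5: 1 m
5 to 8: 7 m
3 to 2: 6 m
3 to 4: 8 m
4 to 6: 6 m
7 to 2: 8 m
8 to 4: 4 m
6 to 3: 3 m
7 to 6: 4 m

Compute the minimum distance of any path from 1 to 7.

Running Dijkstra from 1:
1: 0
4: 4  (via 1)
5: 5  (via 4)
8: 8  (via 4)
3: 9  (via 8)
6: 10  (via 4)
7: 14  (via 6)
Shortest route: 1 → 4 → 6 → 7 = 14 m.

14 m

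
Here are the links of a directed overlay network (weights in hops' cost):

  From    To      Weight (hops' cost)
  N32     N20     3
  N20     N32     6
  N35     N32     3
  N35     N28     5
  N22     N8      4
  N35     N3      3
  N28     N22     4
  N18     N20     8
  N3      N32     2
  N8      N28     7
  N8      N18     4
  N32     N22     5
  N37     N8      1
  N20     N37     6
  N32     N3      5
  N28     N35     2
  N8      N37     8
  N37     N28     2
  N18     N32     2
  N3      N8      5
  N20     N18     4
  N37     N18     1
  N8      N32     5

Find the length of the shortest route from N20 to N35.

Shortest distances from N20:
N20: 0
N18: 4  (via N20)
N37: 6  (via N20)
N32: 6  (via N20)
N8: 7  (via N37)
N28: 8  (via N37)
N35: 10  (via N28)
Shortest route: N20–N37–N28–N35 = 10 hops' cost.

10 hops' cost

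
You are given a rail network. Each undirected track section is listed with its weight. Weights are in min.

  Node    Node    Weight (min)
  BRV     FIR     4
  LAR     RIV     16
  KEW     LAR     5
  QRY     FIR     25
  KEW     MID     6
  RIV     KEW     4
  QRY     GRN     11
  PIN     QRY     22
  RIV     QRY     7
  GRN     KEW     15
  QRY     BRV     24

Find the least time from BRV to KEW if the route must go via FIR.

Shortest BRV→FIR: BRV → FIR = 4
Shortest FIR→KEW: FIR → QRY → RIV → KEW = 36
Total via FIR: 4 + 36 = 40 min.

40 min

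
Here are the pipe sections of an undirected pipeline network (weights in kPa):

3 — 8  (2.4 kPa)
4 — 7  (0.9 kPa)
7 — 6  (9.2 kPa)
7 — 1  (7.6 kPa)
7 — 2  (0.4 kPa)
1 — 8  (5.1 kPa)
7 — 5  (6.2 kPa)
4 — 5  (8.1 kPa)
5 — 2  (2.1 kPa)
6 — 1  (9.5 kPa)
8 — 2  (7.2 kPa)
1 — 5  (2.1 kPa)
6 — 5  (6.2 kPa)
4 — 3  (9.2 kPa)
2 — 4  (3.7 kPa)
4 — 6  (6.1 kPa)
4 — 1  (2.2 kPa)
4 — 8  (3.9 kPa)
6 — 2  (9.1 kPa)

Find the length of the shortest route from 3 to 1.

7.5 kPa

Running Dijkstra from 3:
3: 0
8: 2.4  (via 3)
4: 6.3  (via 8)
7: 7.2  (via 4)
1: 7.5  (via 8)
Shortest route: 3 → 8 → 1 = 7.5 kPa.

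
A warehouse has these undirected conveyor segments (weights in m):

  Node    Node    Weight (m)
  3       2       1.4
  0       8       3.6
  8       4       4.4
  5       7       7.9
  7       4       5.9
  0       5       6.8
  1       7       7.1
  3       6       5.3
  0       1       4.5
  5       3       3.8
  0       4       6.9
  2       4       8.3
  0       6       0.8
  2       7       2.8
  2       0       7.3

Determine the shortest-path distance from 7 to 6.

Settle nodes by increasing distance from 7:
7: 0
2: 2.8  (via 7)
3: 4.2  (via 2)
4: 5.9  (via 7)
1: 7.1  (via 7)
5: 7.9  (via 7)
6: 9.5  (via 3)
Shortest route: 7 → 2 → 3 → 6 = 9.5 m.

9.5 m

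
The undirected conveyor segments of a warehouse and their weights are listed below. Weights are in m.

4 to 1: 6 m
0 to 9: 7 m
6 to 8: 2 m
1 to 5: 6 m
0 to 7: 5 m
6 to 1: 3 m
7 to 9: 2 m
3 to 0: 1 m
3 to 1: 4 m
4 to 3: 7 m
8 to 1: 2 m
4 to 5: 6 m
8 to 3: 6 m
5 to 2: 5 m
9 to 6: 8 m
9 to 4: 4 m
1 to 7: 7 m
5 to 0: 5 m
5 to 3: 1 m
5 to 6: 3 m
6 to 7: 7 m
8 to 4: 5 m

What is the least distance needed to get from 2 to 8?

10 m

Candidate routes:
2 - 5 - 3 - 1 - 8: 5+1+4+2 = 12
2 - 5 - 6 - 8: 5+3+2 = 10
Cheapest is 2 - 5 - 6 - 8 at 10 m.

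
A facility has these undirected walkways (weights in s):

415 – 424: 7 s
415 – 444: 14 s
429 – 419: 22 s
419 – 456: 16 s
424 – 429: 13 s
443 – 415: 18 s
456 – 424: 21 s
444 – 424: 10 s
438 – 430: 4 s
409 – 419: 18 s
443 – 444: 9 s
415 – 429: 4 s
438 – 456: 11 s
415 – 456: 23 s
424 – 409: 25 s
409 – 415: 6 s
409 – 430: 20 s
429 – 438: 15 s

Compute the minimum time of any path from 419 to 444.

Candidate routes:
419 - 429 - 415 - 444: 22+4+14 = 40
419 - 409 - 415 - 444: 18+6+14 = 38
419 - 429 - 415 - 424 - 444: 22+4+7+10 = 43
419 - 409 - 415 - 424 - 444: 18+6+7+10 = 41
Cheapest is 419 - 409 - 415 - 444 at 38 s.

38 s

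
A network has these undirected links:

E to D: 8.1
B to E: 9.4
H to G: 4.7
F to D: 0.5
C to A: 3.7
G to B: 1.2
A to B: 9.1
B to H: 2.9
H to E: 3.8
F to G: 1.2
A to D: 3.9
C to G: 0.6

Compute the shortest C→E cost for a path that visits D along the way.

10.4

Shortest C→D: C → G → F → D = 2.3
Shortest D→E: D → E = 8.1
Total via D: 2.3 + 8.1 = 10.4.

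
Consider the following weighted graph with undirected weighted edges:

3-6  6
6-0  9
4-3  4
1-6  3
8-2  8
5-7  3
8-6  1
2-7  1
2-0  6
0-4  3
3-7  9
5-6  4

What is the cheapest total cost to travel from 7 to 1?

Shortest distances from 7:
7: 0
2: 1  (via 7)
5: 3  (via 7)
0: 7  (via 2)
6: 7  (via 5)
8: 8  (via 6)
3: 9  (via 7)
1: 10  (via 6)
Shortest route: 7 → 5 → 6 → 1 = 10.

10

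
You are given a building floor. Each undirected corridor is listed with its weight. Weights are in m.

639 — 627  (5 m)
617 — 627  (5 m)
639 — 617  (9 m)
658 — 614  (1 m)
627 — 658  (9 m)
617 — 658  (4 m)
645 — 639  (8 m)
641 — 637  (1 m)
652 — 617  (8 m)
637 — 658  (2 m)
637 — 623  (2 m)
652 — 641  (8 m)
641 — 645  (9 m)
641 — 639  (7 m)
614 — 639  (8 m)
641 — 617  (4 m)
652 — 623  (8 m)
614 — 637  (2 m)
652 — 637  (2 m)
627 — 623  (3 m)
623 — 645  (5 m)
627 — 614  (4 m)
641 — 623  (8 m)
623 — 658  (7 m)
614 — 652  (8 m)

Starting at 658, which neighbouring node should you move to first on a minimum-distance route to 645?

637

Candidate routes:
658–637–623–645: 2+2+5 = 9
658–637–641–645: 2+1+9 = 12
658–623–645: 7+5 = 12
658–614–637–623–645: 1+2+2+5 = 10
The minimum is 9 m via 658–637–623–645.
So from 658 the first move is to 637.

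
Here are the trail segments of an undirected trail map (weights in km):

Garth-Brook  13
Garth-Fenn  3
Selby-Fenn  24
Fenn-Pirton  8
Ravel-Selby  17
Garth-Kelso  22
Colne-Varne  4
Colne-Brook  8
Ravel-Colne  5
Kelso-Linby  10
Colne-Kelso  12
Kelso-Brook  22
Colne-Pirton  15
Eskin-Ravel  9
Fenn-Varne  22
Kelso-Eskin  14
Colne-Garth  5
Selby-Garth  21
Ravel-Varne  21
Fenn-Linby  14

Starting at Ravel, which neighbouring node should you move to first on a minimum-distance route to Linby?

Colne

Compare a few routes:
Ravel - Eskin - Kelso - Linby: 9+14+10 = 33
Ravel - Colne - Garth - Kelso - Linby: 5+5+22+10 = 42
Ravel - Colne - Garth - Fenn - Linby: 5+5+3+14 = 27
The minimum is 27 km via Ravel - Colne - Garth - Fenn - Linby.
So from Ravel the first move is to Colne.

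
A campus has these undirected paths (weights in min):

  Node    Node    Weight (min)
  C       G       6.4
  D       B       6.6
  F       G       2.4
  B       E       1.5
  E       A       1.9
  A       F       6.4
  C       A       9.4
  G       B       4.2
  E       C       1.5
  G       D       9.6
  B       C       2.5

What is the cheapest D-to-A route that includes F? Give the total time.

Shortest D→F: D → G → F = 12
Shortest F→A: F → A = 6.4
Total via F: 12 + 6.4 = 18.4 min.

18.4 min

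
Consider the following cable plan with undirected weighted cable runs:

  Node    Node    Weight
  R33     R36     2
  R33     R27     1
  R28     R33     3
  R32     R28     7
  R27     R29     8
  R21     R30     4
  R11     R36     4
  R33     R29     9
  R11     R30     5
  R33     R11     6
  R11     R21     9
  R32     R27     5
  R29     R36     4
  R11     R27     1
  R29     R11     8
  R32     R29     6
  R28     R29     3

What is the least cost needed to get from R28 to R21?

Compare a few routes:
R28–R33–R11–R30–R21: 3+6+5+4 = 18
R28–R33–R27–R11–R21: 3+1+1+9 = 14
R28–R33–R36–R11–R30–R21: 3+2+4+5+4 = 18
R28–R33–R11–R21: 3+6+9 = 18
Cheapest is R28–R33–R27–R11–R21 at 14.

14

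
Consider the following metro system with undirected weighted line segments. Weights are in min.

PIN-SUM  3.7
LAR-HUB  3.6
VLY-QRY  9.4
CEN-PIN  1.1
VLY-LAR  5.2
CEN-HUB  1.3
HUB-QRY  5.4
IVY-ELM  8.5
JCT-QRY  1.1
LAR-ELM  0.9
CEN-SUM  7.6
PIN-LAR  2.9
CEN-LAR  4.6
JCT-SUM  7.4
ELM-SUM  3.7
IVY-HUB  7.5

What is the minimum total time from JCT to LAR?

10.1 min

Shortest distances from JCT:
JCT: 0
QRY: 1.1  (via JCT)
HUB: 6.5  (via QRY)
SUM: 7.4  (via JCT)
CEN: 7.8  (via HUB)
PIN: 8.9  (via CEN)
LAR: 10.1  (via HUB)
Shortest route: JCT–QRY–HUB–LAR = 10.1 min.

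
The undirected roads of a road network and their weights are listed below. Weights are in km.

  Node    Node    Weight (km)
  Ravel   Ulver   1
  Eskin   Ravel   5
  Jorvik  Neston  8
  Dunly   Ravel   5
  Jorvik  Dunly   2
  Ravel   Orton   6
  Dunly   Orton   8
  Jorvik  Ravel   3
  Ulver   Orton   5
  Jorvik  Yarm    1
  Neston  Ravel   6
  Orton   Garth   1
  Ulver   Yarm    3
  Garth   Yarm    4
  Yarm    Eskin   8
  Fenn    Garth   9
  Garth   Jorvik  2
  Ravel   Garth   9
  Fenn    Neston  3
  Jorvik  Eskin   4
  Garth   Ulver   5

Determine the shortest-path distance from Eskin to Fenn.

Enumerating some paths:
Eskin → Ravel → Neston → Fenn: 5+6+3 = 14
Eskin → Jorvik → Neston → Fenn: 4+8+3 = 15
Eskin → Jorvik → Garth → Fenn: 4+2+9 = 15
Cheapest is Eskin → Ravel → Neston → Fenn at 14 km.

14 km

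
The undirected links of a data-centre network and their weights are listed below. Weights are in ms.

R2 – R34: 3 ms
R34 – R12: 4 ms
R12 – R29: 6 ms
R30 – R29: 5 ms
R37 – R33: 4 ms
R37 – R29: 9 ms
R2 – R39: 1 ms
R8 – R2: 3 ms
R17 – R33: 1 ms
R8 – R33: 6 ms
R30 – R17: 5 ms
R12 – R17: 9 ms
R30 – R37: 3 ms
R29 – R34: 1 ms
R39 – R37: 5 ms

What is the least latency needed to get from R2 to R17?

Compare a few routes:
R2–R39–R37–R30–R17: 1+5+3+5 = 14
R2–R8–R33–R17: 3+6+1 = 10
R2–R39–R37–R33–R17: 1+5+4+1 = 11
Cheapest is R2–R8–R33–R17 at 10 ms.

10 ms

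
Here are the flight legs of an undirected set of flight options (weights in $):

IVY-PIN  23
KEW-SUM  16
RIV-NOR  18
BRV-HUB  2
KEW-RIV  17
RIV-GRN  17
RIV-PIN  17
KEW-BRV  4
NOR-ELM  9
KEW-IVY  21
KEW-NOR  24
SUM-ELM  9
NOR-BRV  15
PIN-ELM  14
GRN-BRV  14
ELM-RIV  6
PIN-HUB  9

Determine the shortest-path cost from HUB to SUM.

Shortest distances from HUB:
HUB: 0
BRV: 2  (via HUB)
KEW: 6  (via BRV)
PIN: 9  (via HUB)
GRN: 16  (via BRV)
NOR: 17  (via BRV)
SUM: 22  (via KEW)
Shortest route: HUB–BRV–KEW–SUM = $22.

$22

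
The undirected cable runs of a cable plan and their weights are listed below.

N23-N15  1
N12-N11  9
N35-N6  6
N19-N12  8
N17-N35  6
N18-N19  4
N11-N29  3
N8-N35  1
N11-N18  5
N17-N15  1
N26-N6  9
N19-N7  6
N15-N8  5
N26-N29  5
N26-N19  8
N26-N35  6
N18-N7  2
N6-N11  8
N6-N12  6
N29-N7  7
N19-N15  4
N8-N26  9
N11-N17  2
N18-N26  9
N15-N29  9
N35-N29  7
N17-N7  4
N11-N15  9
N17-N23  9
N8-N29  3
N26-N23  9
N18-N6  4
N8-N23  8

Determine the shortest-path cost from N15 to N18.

Running Dijkstra from N15:
N15: 0
N23: 1  (via N15)
N17: 1  (via N15)
N11: 3  (via N17)
N19: 4  (via N15)
N7: 5  (via N17)
N8: 5  (via N15)
N29: 6  (via N11)
N35: 6  (via N8)
N18: 7  (via N7)
Shortest route: N15–N17–N7–N18 = 7.

7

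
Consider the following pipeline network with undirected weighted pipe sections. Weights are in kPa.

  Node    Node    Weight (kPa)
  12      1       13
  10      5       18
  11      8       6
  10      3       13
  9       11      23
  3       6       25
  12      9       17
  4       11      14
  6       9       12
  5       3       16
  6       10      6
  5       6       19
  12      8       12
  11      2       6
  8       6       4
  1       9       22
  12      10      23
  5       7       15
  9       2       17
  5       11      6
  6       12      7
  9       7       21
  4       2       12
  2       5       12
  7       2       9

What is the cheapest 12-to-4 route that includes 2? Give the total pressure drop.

Shortest 12→2: 12 → 6 → 8 → 11 → 2 = 23
Best 2 to 4: 2 → 4 costing 12
Total via 2: 23 + 12 = 35 kPa.

35 kPa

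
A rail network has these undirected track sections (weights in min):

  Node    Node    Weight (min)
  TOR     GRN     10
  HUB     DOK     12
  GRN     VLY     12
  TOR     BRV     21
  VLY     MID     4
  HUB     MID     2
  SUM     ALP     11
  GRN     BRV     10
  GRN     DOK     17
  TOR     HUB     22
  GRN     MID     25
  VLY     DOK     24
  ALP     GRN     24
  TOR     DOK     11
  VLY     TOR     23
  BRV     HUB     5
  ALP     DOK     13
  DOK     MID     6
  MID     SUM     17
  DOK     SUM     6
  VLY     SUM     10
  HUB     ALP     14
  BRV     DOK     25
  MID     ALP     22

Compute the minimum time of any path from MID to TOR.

Settle nodes by increasing distance from MID:
MID: 0
HUB: 2  (via MID)
VLY: 4  (via MID)
DOK: 6  (via MID)
BRV: 7  (via HUB)
SUM: 12  (via DOK)
ALP: 16  (via HUB)
GRN: 16  (via VLY)
TOR: 17  (via DOK)
Shortest route: MID → DOK → TOR = 17 min.

17 min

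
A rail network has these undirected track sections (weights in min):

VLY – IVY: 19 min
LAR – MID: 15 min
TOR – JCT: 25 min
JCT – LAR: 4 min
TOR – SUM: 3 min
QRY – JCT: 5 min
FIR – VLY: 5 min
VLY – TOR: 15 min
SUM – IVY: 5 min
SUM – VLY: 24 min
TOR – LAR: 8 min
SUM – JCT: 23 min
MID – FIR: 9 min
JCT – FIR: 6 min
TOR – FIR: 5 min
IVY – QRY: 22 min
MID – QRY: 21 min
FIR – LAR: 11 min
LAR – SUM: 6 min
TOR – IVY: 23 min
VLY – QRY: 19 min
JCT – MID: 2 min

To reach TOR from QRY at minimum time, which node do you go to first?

JCT

Candidate routes:
QRY–JCT–LAR–TOR: 5+4+8 = 17
QRY–JCT–LAR–SUM–TOR: 5+4+6+3 = 18
QRY–JCT–FIR–TOR: 5+6+5 = 16
Cheapest is QRY–JCT–FIR–TOR at 16 min.
So from QRY the first move is to JCT.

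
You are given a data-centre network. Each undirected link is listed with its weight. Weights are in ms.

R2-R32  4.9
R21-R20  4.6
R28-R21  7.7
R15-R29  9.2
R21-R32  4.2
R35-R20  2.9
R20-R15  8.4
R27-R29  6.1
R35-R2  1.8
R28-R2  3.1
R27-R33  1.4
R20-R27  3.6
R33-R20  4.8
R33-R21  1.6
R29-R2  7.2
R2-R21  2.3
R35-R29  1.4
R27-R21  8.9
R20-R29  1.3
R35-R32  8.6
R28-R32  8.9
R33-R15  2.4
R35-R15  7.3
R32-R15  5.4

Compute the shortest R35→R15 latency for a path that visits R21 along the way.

8.1 ms

Shortest R35→R21: R35 → R2 → R21 = 4.1
Best R21 to R15: R21 → R33 → R15 costing 4
Total via R21: 4.1 + 4 = 8.1 ms.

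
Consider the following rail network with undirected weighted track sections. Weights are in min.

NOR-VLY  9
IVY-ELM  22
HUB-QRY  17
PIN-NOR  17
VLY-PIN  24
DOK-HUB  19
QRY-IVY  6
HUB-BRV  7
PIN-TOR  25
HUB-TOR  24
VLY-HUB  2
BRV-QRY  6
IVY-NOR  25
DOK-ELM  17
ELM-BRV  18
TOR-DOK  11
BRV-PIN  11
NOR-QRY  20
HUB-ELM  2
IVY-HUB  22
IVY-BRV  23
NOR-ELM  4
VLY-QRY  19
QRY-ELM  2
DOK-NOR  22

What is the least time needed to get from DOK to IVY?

25 min

Running Dijkstra from DOK:
DOK: 0
TOR: 11  (via DOK)
ELM: 17  (via DOK)
HUB: 19  (via DOK)
QRY: 19  (via ELM)
VLY: 21  (via HUB)
NOR: 21  (via ELM)
BRV: 25  (via QRY)
IVY: 25  (via QRY)
Shortest route: DOK–ELM–QRY–IVY = 25 min.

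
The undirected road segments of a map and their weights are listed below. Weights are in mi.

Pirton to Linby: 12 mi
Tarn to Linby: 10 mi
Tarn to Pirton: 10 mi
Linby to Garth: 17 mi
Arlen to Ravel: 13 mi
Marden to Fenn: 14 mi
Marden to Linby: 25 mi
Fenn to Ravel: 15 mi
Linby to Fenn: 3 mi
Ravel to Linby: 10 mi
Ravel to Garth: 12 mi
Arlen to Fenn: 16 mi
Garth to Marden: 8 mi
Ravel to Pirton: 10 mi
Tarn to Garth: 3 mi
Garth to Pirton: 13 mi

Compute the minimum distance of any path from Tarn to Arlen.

28 mi

Settle nodes by increasing distance from Tarn:
Tarn: 0
Garth: 3  (via Tarn)
Linby: 10  (via Tarn)
Pirton: 10  (via Tarn)
Marden: 11  (via Garth)
Fenn: 13  (via Linby)
Ravel: 15  (via Garth)
Arlen: 28  (via Ravel)
Shortest route: Tarn–Garth–Ravel–Arlen = 28 mi.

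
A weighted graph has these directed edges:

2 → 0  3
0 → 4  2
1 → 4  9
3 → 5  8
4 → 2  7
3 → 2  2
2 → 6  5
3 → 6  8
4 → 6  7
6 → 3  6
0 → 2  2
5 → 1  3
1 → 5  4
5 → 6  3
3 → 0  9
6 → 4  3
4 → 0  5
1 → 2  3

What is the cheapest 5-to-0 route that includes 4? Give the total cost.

11

Shortest 5→4: 5–6–4 = 6
Best 4 to 0: 4–0 costing 5
Total via 4: 6 + 5 = 11.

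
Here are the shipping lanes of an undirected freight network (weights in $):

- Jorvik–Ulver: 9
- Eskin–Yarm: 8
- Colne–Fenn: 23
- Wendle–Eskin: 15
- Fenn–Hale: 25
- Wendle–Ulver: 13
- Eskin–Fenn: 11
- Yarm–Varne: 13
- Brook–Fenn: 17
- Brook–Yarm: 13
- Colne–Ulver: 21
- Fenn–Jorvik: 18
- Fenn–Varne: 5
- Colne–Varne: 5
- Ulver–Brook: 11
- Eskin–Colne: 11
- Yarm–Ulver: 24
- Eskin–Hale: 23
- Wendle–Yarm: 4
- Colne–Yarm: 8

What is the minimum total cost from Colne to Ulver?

$21

Compare a few routes:
Colne–Ulver: 21 = 21
Colne–Yarm–Wendle–Ulver: 8+4+13 = 25
Colne–Yarm–Brook–Ulver: 8+13+11 = 32
The minimum is $21 via Colne–Ulver.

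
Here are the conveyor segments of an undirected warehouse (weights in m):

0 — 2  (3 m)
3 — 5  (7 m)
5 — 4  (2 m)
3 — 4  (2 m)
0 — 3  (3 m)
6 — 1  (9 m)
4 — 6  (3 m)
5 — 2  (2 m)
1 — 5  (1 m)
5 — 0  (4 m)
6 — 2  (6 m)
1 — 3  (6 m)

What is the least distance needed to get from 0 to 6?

8 m

Shortest distances from 0:
0: 0
2: 3  (via 0)
3: 3  (via 0)
5: 4  (via 0)
1: 5  (via 5)
4: 5  (via 3)
6: 8  (via 4)
Shortest route: 0 → 3 → 4 → 6 = 8 m.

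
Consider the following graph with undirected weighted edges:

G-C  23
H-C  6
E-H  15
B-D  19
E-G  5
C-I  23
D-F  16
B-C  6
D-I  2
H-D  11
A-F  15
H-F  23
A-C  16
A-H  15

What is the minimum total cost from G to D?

Enumerating some paths:
G–C–B–D: 23+6+19 = 48
G–C–H–D: 23+6+11 = 40
G–E–H–D: 5+15+11 = 31
The minimum is 31 via G–E–H–D.

31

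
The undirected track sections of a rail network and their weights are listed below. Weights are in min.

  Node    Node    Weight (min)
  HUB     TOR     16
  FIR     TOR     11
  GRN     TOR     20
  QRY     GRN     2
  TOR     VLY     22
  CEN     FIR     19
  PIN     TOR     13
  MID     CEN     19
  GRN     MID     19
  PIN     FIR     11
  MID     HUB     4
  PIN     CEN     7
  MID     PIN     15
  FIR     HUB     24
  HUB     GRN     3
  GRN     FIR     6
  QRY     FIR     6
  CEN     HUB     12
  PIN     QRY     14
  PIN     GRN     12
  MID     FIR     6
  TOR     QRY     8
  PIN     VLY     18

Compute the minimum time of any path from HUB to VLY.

Enumerating some paths:
HUB → GRN → PIN → VLY: 3+12+18 = 33
HUB → MID → PIN → VLY: 4+15+18 = 37
HUB → GRN → QRY → TOR → VLY: 3+2+8+22 = 35
Cheapest is HUB → GRN → PIN → VLY at 33 min.

33 min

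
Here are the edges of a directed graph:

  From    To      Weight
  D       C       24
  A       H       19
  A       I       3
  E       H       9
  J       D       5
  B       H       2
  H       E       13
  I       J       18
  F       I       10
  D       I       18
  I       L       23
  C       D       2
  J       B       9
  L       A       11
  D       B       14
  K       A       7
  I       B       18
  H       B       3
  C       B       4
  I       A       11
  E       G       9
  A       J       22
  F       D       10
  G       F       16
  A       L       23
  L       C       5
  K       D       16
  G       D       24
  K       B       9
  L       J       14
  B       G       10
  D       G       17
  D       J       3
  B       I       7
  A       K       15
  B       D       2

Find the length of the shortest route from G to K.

52

Settle nodes by increasing distance from G:
G: 0
F: 16  (via G)
D: 24  (via G)
I: 26  (via F)
J: 27  (via D)
B: 36  (via J)
A: 37  (via I)
H: 38  (via B)
C: 48  (via D)
L: 49  (via I)
E: 51  (via H)
K: 52  (via A)
Shortest route: G → F → I → A → K = 52.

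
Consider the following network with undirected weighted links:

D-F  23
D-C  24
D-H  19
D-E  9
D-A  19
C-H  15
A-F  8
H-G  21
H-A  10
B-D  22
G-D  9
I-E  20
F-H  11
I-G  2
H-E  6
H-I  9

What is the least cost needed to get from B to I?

Shortest distances from B:
B: 0
D: 22  (via B)
E: 31  (via D)
G: 31  (via D)
I: 33  (via G)
Shortest route: B → D → G → I = 33.

33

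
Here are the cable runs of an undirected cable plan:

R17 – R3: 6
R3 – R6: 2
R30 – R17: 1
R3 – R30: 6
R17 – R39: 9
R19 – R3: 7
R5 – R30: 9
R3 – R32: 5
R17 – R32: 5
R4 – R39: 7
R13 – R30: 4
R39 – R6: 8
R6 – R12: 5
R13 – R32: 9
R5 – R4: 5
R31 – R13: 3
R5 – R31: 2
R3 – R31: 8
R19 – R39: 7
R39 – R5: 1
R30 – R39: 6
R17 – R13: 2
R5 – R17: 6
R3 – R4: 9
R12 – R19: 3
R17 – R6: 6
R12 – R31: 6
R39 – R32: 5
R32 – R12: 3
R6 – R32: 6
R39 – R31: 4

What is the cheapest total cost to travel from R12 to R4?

13

Compare a few routes:
R12 → R32 → R39 → R4: 3+5+7 = 15
R12 → R32 → R39 → R5 → R4: 3+5+1+5 = 14
R12 → R31 → R5 → R4: 6+2+5 = 13
The minimum is 13 via R12 → R31 → R5 → R4.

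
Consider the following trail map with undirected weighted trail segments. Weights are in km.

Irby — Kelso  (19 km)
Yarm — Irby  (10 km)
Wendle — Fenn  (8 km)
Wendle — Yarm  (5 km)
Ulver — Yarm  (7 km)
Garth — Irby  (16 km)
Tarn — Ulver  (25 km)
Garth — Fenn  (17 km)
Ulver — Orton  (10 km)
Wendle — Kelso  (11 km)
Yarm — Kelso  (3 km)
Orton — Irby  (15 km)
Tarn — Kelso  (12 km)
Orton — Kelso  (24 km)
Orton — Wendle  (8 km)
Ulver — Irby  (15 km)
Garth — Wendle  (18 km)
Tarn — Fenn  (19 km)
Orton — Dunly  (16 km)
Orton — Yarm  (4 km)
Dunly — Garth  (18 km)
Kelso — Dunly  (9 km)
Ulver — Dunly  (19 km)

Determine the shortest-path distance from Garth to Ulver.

Candidate routes:
Garth - Wendle - Yarm - Ulver: 18+5+7 = 30
Garth - Irby - Yarm - Ulver: 16+10+7 = 33
Garth - Irby - Ulver: 16+15 = 31
The minimum is 30 km via Garth - Wendle - Yarm - Ulver.

30 km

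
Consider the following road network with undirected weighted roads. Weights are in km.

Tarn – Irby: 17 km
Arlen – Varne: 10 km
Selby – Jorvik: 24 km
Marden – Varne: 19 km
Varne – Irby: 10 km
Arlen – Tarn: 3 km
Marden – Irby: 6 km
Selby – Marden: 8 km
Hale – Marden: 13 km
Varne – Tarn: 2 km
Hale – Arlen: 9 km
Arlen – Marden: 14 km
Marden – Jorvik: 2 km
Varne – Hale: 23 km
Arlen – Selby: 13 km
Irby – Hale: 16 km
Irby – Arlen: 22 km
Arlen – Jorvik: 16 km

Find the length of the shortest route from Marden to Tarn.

17 km

Settle nodes by increasing distance from Marden:
Marden: 0
Jorvik: 2  (via Marden)
Irby: 6  (via Marden)
Selby: 8  (via Marden)
Hale: 13  (via Marden)
Arlen: 14  (via Marden)
Varne: 16  (via Irby)
Tarn: 17  (via Arlen)
Shortest route: Marden → Arlen → Tarn = 17 km.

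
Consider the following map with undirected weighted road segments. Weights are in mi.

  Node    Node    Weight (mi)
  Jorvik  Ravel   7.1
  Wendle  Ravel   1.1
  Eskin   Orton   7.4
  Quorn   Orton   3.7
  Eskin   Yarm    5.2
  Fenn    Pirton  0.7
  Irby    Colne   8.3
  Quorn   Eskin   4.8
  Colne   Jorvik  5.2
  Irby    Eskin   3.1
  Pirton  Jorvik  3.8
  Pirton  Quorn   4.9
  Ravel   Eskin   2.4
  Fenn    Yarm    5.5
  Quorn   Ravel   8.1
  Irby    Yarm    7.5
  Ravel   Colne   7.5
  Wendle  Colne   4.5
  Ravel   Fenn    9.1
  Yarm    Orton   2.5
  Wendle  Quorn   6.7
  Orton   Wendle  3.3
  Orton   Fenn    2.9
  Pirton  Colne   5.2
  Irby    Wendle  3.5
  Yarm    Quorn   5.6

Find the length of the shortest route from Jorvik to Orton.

Shortest distances from Jorvik:
Jorvik: 0
Pirton: 3.8  (via Jorvik)
Fenn: 4.5  (via Pirton)
Colne: 5.2  (via Jorvik)
Ravel: 7.1  (via Jorvik)
Orton: 7.4  (via Fenn)
Shortest route: Jorvik → Pirton → Fenn → Orton = 7.4 mi.

7.4 mi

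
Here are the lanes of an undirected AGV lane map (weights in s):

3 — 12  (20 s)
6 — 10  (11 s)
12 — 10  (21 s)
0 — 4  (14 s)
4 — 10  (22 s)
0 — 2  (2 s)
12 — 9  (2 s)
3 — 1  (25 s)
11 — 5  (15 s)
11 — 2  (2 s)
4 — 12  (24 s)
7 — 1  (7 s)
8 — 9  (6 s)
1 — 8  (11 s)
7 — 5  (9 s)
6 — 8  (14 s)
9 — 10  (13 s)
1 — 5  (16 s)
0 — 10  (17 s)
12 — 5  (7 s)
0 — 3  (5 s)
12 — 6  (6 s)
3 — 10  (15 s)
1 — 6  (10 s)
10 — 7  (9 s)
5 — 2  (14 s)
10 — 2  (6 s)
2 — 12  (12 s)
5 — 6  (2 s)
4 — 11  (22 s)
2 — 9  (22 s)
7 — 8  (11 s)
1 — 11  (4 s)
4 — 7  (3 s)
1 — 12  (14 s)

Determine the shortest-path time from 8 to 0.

19 s

Enumerating some paths:
8 → 1 → 11 → 2 → 0: 11+4+2+2 = 19
8 → 7 → 1 → 11 → 2 → 0: 11+7+4+2+2 = 26
8 → 9 → 12 → 2 → 0: 6+2+12+2 = 22
8 → 9 → 10 → 2 → 0: 6+13+6+2 = 27
The minimum is 19 s via 8 → 1 → 11 → 2 → 0.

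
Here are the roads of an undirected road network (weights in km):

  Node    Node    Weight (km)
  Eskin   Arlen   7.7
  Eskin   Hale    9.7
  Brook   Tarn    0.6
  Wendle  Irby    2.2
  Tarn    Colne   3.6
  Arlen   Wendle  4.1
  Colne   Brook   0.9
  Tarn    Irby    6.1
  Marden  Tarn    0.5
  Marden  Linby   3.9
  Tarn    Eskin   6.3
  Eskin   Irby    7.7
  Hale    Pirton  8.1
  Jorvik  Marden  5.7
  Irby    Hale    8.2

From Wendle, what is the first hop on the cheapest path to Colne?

Irby

Candidate routes:
Wendle - Arlen - Eskin - Tarn - Brook - Colne: 4.1+7.7+6.3+0.6+0.9 = 19.6
Wendle - Irby - Eskin - Tarn - Brook - Colne: 2.2+7.7+6.3+0.6+0.9 = 17.7
Wendle - Irby - Tarn - Brook - Colne: 2.2+6.1+0.6+0.9 = 9.8
Wendle - Irby - Tarn - Colne: 2.2+6.1+3.6 = 11.9
Cheapest is Wendle - Irby - Tarn - Brook - Colne at 9.8 km.
So from Wendle the first move is to Irby.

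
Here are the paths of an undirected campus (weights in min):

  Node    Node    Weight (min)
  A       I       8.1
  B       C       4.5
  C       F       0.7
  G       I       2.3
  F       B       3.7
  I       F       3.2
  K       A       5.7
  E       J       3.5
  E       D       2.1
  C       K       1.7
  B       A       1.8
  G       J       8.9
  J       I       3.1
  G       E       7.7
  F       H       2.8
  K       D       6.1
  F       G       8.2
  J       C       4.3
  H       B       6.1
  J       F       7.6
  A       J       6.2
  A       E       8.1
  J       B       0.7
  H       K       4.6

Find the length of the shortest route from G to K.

Settle nodes by increasing distance from G:
G: 0
I: 2.3  (via G)
J: 5.4  (via I)
F: 5.5  (via I)
B: 6.1  (via J)
C: 6.2  (via F)
E: 7.7  (via G)
A: 7.9  (via B)
K: 7.9  (via C)
Shortest route: G–I–F–C–K = 7.9 min.

7.9 min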